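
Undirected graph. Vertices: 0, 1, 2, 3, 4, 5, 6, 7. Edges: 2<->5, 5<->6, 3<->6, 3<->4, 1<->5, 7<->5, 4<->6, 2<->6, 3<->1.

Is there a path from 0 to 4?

0 has no edges, so nothing is reachable from it.

No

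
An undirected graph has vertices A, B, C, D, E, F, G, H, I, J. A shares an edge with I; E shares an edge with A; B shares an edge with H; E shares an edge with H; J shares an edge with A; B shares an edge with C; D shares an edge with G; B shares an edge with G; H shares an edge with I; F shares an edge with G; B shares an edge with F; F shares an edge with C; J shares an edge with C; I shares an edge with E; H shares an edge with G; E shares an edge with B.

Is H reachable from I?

Explore from I.
Distance 1: reach A, E, H.
Found H.

Yes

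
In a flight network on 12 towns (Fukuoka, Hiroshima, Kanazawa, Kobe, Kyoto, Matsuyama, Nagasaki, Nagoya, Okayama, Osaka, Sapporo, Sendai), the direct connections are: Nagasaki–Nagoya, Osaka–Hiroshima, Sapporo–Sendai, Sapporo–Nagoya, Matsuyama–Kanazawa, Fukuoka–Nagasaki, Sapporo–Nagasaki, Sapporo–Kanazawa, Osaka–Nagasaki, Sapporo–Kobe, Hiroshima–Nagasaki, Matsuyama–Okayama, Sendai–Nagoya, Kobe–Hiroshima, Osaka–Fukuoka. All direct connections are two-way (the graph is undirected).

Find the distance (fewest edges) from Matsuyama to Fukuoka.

4

Distance 0: Matsuyama.
Distance 1: Kanazawa, Okayama.
Distance 2: Sapporo.
Distance 3: Kobe, Nagasaki, Nagoya, Sendai.
Distance 4: Fukuoka, Hiroshima, Osaka — contains Fukuoka.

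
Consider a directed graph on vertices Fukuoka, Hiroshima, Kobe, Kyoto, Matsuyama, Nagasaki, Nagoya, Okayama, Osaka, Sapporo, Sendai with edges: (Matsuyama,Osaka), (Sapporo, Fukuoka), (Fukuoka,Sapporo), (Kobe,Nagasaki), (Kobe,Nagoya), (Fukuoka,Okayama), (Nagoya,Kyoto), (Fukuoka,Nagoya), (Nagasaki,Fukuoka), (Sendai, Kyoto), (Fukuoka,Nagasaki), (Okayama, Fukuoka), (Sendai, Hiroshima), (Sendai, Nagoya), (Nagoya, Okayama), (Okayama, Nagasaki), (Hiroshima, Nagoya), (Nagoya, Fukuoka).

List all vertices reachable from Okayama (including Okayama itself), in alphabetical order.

Fukuoka, Kyoto, Nagasaki, Nagoya, Okayama, Sapporo

Start at Okayama.
Its neighbours: Fukuoka, Nagasaki.
Then their neighbours: Nagoya, Sapporo.
Then next layer: Kyoto.
Nothing further is reachable.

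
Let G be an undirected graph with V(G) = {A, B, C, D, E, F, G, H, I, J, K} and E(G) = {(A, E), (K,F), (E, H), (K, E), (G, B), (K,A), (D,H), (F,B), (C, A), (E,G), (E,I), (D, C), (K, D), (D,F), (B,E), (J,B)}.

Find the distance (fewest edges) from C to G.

Distance 0: C.
Distance 1: A, D.
Distance 2: E, F, H, K.
Distance 3: B, G, I — contains G.

3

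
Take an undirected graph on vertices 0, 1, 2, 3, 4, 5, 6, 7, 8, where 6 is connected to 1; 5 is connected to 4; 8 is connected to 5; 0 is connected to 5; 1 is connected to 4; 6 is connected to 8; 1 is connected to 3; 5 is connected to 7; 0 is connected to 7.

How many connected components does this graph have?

From 0: component {0, 1, 3, 4, 5, 6, 7, 8}.
From 2: component {2}.
That's 2 components.

2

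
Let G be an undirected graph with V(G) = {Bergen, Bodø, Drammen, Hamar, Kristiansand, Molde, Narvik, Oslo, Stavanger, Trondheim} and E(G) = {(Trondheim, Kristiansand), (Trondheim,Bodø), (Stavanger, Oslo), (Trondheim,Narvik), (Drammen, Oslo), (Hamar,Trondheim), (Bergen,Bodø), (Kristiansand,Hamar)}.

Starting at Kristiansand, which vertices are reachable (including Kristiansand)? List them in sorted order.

Bergen, Bodø, Hamar, Kristiansand, Narvik, Trondheim

Start at Kristiansand.
Its neighbours: Hamar, Trondheim.
Then their neighbours: Bodø, Narvik.
Then next layer: Bergen.
Nothing further is reachable.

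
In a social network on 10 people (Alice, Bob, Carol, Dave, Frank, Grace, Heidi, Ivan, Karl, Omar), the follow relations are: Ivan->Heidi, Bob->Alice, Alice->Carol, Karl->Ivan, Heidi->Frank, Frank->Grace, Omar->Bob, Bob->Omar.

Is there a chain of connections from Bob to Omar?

Yes

Explore from Bob.
Distance 1: reach Alice, Omar.
Found Omar.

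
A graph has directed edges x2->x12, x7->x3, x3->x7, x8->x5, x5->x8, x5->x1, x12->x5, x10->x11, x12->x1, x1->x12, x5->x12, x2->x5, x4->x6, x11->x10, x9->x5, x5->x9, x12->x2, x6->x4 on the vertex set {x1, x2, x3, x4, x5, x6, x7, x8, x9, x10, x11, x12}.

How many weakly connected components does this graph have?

4

From x1: component {x1, x2, x5, x8, x9, x12}.
From x3: component {x3, x7}.
From x4: component {x4, x6}.
From x10: component {x10, x11}.
That's 4 components.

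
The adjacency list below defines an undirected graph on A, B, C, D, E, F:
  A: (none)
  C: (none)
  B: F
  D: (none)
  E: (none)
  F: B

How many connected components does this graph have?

5

From A: component {A}.
From B: component {B, F}.
From C: component {C}.
From D: component {D}.
From E: component {E}.
That's 5 components.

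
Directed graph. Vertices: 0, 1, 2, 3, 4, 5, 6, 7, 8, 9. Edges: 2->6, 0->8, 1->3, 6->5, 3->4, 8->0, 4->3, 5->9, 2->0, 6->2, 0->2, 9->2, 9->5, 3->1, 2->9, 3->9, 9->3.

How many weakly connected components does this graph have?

2

From 0: component {0, 1, 2, 3, 4, 5, 6, 8, 9}.
From 7: component {7}.
That's 2 components.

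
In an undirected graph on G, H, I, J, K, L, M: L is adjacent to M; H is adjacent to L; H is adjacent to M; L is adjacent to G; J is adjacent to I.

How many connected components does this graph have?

From G: component {G, H, L, M}.
From I: component {I, J}.
From K: component {K}.
That's 3 components.

3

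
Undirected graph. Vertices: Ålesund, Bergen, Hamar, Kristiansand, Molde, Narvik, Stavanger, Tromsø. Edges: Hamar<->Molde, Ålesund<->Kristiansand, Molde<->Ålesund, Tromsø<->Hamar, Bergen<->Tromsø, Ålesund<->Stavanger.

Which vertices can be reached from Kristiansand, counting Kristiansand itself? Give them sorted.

Ålesund, Bergen, Hamar, Kristiansand, Molde, Stavanger, Tromsø

Start at Kristiansand.
Its neighbours: Ålesund.
Then their neighbours: Molde, Stavanger.
Then next layer: Hamar.
Then next layer: Tromsø.
Then next layer: Bergen.
Nothing further is reachable.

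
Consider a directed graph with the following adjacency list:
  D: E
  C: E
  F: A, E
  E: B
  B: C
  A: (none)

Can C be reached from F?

Yes

Explore from F.
Distance 1: reach A, E.
Distance 2: reach B.
Distance 3: reach C.
Found C.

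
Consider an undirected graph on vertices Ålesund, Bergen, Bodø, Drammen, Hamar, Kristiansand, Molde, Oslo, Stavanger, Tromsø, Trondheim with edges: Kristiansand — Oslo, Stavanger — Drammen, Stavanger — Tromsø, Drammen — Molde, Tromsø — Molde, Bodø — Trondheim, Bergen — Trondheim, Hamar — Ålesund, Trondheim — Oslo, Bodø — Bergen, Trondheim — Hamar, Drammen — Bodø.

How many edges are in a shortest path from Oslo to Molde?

Distance 0: Oslo.
Distance 1: Kristiansand, Trondheim.
Distance 2: Bergen, Bodø, Hamar.
Distance 3: Ålesund, Drammen.
Distance 4: Molde, Stavanger — contains Molde.

4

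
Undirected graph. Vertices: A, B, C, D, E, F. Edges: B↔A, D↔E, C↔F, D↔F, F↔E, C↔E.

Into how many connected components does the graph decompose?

2

From A: component {A, B}.
From C: component {C, D, E, F}.
That's 2 components.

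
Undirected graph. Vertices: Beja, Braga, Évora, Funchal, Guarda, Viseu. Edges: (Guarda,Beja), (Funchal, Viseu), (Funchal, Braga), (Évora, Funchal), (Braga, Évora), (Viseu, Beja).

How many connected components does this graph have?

From Beja: component {Beja, Braga, Évora, Funchal, Guarda, Viseu}.
That's 1 component.

1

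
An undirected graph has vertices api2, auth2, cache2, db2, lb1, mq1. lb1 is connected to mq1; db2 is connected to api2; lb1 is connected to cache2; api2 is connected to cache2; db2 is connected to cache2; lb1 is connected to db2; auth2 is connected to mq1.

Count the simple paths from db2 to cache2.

3

db2–api2–cache2
db2–cache2
db2–lb1–cache2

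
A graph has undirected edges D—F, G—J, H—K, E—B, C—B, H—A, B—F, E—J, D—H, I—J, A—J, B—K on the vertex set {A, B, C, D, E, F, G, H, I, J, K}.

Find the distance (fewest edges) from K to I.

Distance 0: K.
Distance 1: B, H.
Distance 2: A, C, D, E, F.
Distance 3: J.
Distance 4: G, I — contains I.

4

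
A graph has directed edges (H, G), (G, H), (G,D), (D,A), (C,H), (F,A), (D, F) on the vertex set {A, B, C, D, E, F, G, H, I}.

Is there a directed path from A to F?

A has no outgoing edges, so nothing is reachable from it.

No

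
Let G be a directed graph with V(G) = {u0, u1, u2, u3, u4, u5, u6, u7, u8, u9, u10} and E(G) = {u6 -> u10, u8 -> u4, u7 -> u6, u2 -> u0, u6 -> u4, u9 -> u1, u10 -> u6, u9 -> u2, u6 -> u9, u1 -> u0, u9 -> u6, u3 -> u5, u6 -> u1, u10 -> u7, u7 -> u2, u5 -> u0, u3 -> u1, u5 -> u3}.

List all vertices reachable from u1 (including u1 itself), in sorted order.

Start at u1.
Its neighbours: u0.
Nothing further is reachable.

u0, u1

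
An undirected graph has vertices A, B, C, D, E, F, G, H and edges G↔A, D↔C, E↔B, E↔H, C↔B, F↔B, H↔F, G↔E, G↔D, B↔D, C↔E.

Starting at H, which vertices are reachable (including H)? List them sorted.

Start at H.
Its neighbours: E, F.
Then their neighbours: B, C, G.
Then next layer: A, D.
Every vertex is now reached.

A, B, C, D, E, F, G, H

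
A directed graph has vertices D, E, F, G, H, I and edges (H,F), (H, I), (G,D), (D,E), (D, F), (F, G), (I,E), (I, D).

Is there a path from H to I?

Yes

Explore from H.
Distance 1: reach F, I.
Found I.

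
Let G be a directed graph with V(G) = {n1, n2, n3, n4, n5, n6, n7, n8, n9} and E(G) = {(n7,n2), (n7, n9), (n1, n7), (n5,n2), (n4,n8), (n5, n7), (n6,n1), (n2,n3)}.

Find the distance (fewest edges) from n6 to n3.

4

Distance 0: n6.
Distance 1: n1.
Distance 2: n7.
Distance 3: n2, n9.
Distance 4: n3 — contains n3.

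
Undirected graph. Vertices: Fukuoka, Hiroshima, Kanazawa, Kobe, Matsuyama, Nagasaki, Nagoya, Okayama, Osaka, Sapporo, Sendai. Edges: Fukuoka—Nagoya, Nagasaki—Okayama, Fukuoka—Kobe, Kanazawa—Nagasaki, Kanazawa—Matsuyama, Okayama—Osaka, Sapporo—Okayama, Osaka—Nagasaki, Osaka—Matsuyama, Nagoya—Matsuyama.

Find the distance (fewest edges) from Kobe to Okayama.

5

Distance 0: Kobe.
Distance 1: Fukuoka.
Distance 2: Nagoya.
Distance 3: Matsuyama.
Distance 4: Kanazawa, Osaka.
Distance 5: Nagasaki, Okayama — contains Okayama.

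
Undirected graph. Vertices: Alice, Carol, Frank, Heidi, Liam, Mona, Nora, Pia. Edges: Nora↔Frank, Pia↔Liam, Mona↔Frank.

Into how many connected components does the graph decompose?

5

From Alice: component {Alice}.
From Carol: component {Carol}.
From Frank: component {Frank, Mona, Nora}.
From Heidi: component {Heidi}.
From Liam: component {Liam, Pia}.
That's 5 components.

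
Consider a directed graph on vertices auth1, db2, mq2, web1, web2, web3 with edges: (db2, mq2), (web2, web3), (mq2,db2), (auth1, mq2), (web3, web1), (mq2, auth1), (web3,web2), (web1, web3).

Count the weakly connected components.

2

From auth1: component {auth1, db2, mq2}.
From web1: component {web1, web2, web3}.
That's 2 components.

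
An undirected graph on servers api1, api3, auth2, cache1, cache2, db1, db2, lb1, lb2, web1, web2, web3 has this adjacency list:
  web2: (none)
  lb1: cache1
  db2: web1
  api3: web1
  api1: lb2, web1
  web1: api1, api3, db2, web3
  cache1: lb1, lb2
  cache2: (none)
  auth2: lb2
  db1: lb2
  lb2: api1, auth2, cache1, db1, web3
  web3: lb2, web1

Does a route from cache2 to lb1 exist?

No

cache2 has no edges, so nothing is reachable from it.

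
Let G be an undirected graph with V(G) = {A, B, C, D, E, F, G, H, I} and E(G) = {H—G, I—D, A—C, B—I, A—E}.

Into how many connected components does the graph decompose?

4

From A: component {A, C, E}.
From B: component {B, D, I}.
From F: component {F}.
From G: component {G, H}.
That's 4 components.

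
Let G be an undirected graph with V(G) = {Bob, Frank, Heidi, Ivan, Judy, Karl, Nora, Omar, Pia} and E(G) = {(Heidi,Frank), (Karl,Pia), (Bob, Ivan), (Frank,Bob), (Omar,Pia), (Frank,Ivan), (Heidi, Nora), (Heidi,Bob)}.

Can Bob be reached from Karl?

No

Explore from Karl.
Distance 1: reach Pia.
Distance 2: reach Omar.
The search is exhausted without reaching Bob; it lies in a different component.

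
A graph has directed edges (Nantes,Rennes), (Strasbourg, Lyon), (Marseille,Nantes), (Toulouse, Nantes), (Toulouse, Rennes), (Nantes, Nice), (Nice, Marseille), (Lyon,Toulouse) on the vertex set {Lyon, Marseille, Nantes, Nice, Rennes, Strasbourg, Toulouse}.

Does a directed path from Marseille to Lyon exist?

Explore from Marseille.
Distance 1: reach Nantes.
Distance 2: reach Nice, Rennes.
The search from Marseille is exhausted; no directed path reaches Lyon.

No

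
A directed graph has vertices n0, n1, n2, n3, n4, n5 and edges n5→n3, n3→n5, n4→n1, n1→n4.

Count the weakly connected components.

4

From n0: component {n0}.
From n1: component {n1, n4}.
From n2: component {n2}.
From n3: component {n3, n5}.
That's 4 components.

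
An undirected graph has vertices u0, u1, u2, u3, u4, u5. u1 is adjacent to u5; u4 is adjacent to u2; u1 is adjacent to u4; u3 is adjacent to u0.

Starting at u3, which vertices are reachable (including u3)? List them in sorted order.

Start at u3.
Its neighbours: u0.
Nothing further is reachable.

u0, u3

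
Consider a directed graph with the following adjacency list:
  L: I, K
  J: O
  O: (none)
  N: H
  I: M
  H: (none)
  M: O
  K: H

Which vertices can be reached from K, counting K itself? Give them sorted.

Start at K.
Its neighbours: H.
Nothing further is reachable.

H, K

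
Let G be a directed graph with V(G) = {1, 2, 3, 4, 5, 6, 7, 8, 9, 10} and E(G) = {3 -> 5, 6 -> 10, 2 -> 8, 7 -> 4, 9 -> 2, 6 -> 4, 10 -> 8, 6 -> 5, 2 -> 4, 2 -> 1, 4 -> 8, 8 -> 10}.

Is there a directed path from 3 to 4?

No

Explore from 3.
Distance 1: reach 5.
The search from 3 is exhausted; no directed path reaches 4.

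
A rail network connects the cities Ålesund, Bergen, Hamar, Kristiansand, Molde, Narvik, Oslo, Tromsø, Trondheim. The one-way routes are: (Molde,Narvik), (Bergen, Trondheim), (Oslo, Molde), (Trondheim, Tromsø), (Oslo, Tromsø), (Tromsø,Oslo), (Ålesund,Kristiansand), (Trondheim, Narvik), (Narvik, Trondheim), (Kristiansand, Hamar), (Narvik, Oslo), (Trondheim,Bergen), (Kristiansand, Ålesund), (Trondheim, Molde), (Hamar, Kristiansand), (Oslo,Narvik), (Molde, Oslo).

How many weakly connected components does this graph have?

From Ålesund: component {Ålesund, Hamar, Kristiansand}.
From Bergen: component {Bergen, Molde, Narvik, Oslo, Tromsø, Trondheim}.
That's 2 components.

2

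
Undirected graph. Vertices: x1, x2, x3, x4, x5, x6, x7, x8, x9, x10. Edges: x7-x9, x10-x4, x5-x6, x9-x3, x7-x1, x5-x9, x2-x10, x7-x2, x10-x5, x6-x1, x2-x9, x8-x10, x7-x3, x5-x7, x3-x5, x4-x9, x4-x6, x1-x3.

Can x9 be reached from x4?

Yes

Explore from x4.
Distance 1: reach x6, x9, x10.
Found x9.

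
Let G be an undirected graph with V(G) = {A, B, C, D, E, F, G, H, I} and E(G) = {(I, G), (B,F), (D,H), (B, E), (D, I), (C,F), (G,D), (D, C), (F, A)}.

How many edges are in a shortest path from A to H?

Distance 0: A.
Distance 1: F.
Distance 2: B, C.
Distance 3: D, E.
Distance 4: G, H, I — contains H.

4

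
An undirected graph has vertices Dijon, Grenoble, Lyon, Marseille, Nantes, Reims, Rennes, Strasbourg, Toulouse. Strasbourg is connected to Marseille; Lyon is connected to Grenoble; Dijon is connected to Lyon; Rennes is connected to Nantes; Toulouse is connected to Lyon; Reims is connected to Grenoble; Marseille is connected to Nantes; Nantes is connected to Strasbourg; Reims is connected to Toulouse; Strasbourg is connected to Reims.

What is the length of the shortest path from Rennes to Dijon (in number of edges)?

Distance 0: Rennes.
Distance 1: Nantes.
Distance 2: Marseille, Strasbourg.
Distance 3: Reims.
Distance 4: Grenoble, Toulouse.
Distance 5: Lyon.
Distance 6: Dijon — contains Dijon.

6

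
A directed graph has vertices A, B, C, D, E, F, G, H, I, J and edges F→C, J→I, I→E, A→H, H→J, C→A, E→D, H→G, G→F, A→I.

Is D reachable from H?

Yes

Explore from H.
Distance 1: reach G, J.
Distance 2: reach F, I.
Distance 3: reach C, E.
Distance 4: reach A, D.
Found D.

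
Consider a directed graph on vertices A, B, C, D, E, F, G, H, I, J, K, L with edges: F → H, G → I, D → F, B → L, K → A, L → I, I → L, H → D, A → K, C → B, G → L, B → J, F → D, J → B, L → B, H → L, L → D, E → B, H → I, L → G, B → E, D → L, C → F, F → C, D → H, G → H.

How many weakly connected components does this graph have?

2

From A: component {A, K}.
From B: component {B, C, D, E, F, G, H, I, J, L}.
That's 2 components.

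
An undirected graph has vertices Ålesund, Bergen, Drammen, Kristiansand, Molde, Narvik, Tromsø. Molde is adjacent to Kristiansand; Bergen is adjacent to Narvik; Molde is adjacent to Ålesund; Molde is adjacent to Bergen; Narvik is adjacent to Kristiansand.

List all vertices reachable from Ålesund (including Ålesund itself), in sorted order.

Start at Ålesund.
Its neighbours: Molde.
Then their neighbours: Bergen, Kristiansand.
Then next layer: Narvik.
Nothing further is reachable.

Ålesund, Bergen, Kristiansand, Molde, Narvik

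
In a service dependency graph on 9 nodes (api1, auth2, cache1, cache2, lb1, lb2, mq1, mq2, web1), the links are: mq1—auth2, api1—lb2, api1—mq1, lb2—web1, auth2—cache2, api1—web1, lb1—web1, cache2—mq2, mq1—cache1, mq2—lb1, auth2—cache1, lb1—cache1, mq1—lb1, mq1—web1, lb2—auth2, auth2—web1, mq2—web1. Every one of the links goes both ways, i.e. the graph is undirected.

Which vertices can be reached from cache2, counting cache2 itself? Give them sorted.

Start at cache2.
Its neighbours: auth2, mq2.
Then their neighbours: cache1, lb1, lb2, mq1, web1.
Then next layer: api1.
Every vertex is now reached.

api1, auth2, cache1, cache2, lb1, lb2, mq1, mq2, web1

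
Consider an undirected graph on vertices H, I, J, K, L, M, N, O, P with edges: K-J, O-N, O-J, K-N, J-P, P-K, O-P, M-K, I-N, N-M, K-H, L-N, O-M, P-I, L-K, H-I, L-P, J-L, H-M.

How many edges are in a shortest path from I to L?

Distance 0: I.
Distance 1: H, N, P.
Distance 2: J, K, L, M, O — contains L.

2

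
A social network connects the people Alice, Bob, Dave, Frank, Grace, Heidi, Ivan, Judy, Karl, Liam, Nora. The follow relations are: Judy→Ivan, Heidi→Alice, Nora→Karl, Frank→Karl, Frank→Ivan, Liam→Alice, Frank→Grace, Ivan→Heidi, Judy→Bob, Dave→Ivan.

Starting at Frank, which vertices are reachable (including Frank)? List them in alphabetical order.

Start at Frank.
Its neighbours: Grace, Ivan, Karl.
Then their neighbours: Heidi.
Then next layer: Alice.
Nothing further is reachable.

Alice, Frank, Grace, Heidi, Ivan, Karl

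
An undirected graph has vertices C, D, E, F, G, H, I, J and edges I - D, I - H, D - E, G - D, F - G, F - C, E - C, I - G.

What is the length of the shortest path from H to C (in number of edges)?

4

Distance 0: H.
Distance 1: I.
Distance 2: D, G.
Distance 3: E, F.
Distance 4: C — contains C.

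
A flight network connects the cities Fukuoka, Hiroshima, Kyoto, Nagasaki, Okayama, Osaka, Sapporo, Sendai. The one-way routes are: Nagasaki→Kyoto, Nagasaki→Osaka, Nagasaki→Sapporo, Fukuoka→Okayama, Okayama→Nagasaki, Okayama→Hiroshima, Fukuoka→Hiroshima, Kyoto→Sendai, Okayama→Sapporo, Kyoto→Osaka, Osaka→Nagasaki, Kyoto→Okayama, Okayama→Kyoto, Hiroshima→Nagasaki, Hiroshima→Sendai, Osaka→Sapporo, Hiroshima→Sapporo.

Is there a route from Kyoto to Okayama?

Yes

Explore from Kyoto.
Distance 1: reach Okayama, Osaka, Sendai.
Found Okayama.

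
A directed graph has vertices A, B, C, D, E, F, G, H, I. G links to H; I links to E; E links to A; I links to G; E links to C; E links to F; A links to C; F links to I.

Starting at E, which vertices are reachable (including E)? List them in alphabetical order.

A, C, E, F, G, H, I

Start at E.
Its neighbours: A, C, F.
Then their neighbours: I.
Then next layer: G.
Then next layer: H.
Nothing further is reachable.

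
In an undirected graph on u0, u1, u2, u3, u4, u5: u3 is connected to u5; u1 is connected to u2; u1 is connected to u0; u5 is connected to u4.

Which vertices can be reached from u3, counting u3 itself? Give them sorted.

u3, u4, u5

Start at u3.
Its neighbours: u5.
Then their neighbours: u4.
Nothing further is reachable.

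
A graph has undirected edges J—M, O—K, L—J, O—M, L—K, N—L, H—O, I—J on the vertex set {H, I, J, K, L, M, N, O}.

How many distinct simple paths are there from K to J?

2

K–L–J
K–O–M–J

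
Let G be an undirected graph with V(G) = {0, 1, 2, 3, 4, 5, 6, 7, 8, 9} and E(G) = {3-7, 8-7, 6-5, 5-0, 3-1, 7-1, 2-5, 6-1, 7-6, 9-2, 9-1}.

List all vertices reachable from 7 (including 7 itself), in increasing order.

Start at 7.
Its neighbours: 1, 3, 6, 8.
Then their neighbours: 5, 9.
Then next layer: 0, 2.
Nothing further is reachable.

0, 1, 2, 3, 5, 6, 7, 8, 9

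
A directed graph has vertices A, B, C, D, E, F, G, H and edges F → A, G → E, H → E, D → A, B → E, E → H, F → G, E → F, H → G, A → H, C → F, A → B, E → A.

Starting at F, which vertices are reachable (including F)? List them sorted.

A, B, E, F, G, H

Start at F.
Its neighbours: A, G.
Then their neighbours: B, E, H.
Nothing further is reachable.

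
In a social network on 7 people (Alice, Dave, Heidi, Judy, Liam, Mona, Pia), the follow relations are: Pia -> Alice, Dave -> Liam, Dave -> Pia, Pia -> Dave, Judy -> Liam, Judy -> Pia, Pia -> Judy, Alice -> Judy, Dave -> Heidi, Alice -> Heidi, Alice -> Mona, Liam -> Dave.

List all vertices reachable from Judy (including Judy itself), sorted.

Start at Judy.
Its neighbours: Liam, Pia.
Then their neighbours: Alice, Dave.
Then next layer: Heidi, Mona.
Every vertex is now reached.

Alice, Dave, Heidi, Judy, Liam, Mona, Pia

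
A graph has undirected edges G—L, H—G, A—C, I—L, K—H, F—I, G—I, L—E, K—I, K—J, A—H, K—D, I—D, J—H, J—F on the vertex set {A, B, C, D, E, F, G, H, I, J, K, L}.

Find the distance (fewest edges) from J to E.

Distance 0: J.
Distance 1: F, H, K.
Distance 2: A, D, G, I.
Distance 3: C, L.
Distance 4: E — contains E.

4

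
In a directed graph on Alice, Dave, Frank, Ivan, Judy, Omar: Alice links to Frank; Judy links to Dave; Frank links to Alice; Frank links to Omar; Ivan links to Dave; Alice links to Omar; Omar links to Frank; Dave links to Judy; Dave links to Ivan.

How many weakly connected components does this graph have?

2

From Alice: component {Alice, Frank, Omar}.
From Dave: component {Dave, Ivan, Judy}.
That's 2 components.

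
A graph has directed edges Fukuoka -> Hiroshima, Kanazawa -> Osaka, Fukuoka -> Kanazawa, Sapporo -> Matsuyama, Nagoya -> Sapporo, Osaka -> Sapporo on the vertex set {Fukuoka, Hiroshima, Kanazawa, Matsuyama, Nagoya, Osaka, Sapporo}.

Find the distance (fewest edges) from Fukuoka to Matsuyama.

4

Distance 0: Fukuoka.
Distance 1: Hiroshima, Kanazawa.
Distance 2: Osaka.
Distance 3: Sapporo.
Distance 4: Matsuyama — contains Matsuyama.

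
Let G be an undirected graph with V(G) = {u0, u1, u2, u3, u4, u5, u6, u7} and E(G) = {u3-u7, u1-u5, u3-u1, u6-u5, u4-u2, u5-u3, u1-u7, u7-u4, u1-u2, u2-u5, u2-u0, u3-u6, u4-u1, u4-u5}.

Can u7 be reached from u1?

Yes

Explore from u1.
Distance 1: reach u2, u3, u4, u5, u7.
Found u7.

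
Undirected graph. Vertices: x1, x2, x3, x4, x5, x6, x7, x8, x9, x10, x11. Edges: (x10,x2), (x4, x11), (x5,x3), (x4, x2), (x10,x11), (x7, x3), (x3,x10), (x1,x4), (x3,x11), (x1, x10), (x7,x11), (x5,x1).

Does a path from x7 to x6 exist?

No

Explore from x7.
Distance 1: reach x3, x11.
Distance 2: reach x4, x5, x10.
Distance 3: reach x1, x2.
The search is exhausted without reaching x6; it lies in a different component.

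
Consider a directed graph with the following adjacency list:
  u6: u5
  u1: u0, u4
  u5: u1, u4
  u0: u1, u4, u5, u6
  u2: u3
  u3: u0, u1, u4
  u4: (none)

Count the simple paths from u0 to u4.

6

u0→u1→u4
u0→u4
u0→u5→u1→u4
u0→u5→u4
u0→u6→u5→u1→u4
u0→u6→u5→u4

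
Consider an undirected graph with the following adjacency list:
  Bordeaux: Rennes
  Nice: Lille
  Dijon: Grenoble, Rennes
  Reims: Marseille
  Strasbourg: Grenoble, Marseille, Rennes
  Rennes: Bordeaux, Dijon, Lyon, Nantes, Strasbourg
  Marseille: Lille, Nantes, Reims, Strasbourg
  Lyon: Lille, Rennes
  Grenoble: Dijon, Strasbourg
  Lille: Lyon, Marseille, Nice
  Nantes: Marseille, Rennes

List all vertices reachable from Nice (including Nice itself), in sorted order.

Bordeaux, Dijon, Grenoble, Lille, Lyon, Marseille, Nantes, Nice, Reims, Rennes, Strasbourg

Start at Nice.
Its neighbours: Lille.
Then their neighbours: Lyon, Marseille.
Then next layer: Nantes, Reims, Rennes, Strasbourg.
Then next layer: Bordeaux, Dijon, Grenoble.
Every vertex is now reached.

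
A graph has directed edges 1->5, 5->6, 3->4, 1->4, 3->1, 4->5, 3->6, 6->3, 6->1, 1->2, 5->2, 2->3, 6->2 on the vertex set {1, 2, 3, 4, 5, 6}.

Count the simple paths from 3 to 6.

4

3→1→4→5→6
3→1→5→6
3→4→5→6
3→6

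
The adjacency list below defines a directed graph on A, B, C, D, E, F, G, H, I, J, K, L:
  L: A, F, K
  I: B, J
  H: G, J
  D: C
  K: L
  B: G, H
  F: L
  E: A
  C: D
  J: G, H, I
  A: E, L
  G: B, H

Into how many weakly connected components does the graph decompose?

From A: component {A, E, F, K, L}.
From B: component {B, G, H, I, J}.
From C: component {C, D}.
That's 3 components.

3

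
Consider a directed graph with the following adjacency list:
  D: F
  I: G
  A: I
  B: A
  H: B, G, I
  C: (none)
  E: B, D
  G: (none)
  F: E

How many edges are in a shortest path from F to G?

Distance 0: F.
Distance 1: E.
Distance 2: B, D.
Distance 3: A.
Distance 4: I.
Distance 5: G — contains G.

5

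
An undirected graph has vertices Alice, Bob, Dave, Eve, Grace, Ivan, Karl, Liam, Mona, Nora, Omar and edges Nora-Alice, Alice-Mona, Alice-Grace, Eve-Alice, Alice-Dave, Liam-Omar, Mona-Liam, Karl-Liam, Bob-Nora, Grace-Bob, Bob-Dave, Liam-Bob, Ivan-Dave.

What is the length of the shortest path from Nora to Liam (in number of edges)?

Distance 0: Nora.
Distance 1: Alice, Bob.
Distance 2: Dave, Eve, Grace, Liam, Mona — contains Liam.

2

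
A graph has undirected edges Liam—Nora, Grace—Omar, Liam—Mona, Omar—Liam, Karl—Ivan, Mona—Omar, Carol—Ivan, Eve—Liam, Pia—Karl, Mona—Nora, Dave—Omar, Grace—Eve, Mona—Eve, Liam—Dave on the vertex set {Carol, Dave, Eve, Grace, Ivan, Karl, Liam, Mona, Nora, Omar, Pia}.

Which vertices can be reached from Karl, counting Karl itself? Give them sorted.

Start at Karl.
Its neighbours: Ivan, Pia.
Then their neighbours: Carol.
Nothing further is reachable.

Carol, Ivan, Karl, Pia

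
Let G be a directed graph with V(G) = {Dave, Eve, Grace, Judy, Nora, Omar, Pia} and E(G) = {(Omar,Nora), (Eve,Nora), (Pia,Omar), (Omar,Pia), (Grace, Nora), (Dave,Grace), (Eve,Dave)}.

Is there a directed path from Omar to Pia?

Explore from Omar.
Distance 1: reach Nora, Pia.
Found Pia.

Yes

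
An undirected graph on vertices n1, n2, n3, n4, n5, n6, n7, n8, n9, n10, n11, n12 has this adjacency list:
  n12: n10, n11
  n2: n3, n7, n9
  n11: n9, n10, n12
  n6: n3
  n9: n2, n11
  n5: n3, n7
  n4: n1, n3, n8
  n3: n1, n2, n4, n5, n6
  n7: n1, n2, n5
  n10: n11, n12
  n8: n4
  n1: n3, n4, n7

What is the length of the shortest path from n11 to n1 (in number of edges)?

4

Distance 0: n11.
Distance 1: n9, n10, n12.
Distance 2: n2.
Distance 3: n3, n7.
Distance 4: n1, n4, n5, n6 — contains n1.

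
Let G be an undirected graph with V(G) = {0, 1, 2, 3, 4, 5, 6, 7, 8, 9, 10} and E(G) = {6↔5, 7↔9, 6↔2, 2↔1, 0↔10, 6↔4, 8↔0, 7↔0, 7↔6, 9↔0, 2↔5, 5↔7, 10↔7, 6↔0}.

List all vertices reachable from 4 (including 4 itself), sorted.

0, 1, 2, 4, 5, 6, 7, 8, 9, 10

Start at 4.
Its neighbours: 6.
Then their neighbours: 0, 2, 5, 7.
Then next layer: 1, 8, 9, 10.
Nothing further is reachable.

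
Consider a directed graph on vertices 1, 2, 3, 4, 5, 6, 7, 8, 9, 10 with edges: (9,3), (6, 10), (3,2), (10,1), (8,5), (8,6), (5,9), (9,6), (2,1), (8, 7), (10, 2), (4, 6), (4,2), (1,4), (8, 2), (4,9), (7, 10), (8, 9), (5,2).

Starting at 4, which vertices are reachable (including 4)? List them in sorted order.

Start at 4.
Its neighbours: 2, 6, 9.
Then their neighbours: 1, 3, 10.
Nothing further is reachable.

1, 2, 3, 4, 6, 9, 10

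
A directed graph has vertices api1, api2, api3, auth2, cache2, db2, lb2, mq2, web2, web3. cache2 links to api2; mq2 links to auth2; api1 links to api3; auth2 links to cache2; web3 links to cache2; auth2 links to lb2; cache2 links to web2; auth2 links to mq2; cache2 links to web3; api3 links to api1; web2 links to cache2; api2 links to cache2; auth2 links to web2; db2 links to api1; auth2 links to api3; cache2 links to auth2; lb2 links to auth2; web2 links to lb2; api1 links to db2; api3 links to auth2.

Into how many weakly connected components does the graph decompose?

1

From api1: component {api1, api2, api3, auth2, cache2, db2, lb2, mq2, web2, web3}.
That's 1 component.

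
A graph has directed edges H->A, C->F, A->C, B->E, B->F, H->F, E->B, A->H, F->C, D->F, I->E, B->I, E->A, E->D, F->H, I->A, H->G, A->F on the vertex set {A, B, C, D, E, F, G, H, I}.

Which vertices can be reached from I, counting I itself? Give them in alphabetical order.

Start at I.
Its neighbours: A, E.
Then their neighbours: B, C, D, F, H.
Then next layer: G.
Every vertex is now reached.

A, B, C, D, E, F, G, H, I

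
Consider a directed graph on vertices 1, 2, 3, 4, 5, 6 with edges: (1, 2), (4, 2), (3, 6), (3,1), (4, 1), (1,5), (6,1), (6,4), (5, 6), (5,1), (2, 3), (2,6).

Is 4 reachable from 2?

Explore from 2.
Distance 1: reach 3, 6.
Distance 2: reach 1, 4.
Found 4.

Yes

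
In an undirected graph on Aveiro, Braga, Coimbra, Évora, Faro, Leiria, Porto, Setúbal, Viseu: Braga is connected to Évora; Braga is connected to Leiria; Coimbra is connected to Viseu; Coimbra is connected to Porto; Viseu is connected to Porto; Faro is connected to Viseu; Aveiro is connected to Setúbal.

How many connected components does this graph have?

3

From Aveiro: component {Aveiro, Setúbal}.
From Braga: component {Braga, Évora, Leiria}.
From Coimbra: component {Coimbra, Faro, Porto, Viseu}.
That's 3 components.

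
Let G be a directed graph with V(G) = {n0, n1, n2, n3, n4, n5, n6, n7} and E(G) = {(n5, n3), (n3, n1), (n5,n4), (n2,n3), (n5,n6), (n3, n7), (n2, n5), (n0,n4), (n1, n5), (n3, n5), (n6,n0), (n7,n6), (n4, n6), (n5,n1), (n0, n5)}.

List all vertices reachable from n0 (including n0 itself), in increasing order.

Start at n0.
Its neighbours: n4, n5.
Then their neighbours: n1, n3, n6.
Then next layer: n7.
Nothing further is reachable.

n0, n1, n3, n4, n5, n6, n7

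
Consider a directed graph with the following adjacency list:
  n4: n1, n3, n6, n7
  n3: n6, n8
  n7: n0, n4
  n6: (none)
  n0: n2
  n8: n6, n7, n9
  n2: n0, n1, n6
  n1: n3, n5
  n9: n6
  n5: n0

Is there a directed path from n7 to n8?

Explore from n7.
Distance 1: reach n0, n4.
Distance 2: reach n1, n2, n3, n6.
Distance 3: reach n5, n8.
Found n8.

Yes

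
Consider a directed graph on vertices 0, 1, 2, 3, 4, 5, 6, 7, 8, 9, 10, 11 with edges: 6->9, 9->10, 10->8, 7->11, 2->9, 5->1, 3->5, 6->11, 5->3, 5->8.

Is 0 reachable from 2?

No

Explore from 2.
Distance 1: reach 9.
Distance 2: reach 10.
Distance 3: reach 8.
The search from 2 is exhausted; no directed path reaches 0.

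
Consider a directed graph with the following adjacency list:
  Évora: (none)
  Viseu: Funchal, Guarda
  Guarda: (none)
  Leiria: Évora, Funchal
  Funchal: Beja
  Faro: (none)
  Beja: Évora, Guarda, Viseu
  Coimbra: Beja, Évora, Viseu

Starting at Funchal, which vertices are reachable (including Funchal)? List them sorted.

Start at Funchal.
Its neighbours: Beja.
Then their neighbours: Évora, Guarda, Viseu.
Nothing further is reachable.

Beja, Évora, Funchal, Guarda, Viseu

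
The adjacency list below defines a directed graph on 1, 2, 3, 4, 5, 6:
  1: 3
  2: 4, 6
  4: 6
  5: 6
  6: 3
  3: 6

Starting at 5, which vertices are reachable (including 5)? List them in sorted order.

Start at 5.
Its neighbours: 6.
Then their neighbours: 3.
Nothing further is reachable.

3, 5, 6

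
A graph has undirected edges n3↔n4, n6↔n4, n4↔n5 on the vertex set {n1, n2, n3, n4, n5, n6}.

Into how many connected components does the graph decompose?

From n1: component {n1}.
From n2: component {n2}.
From n3: component {n3, n4, n5, n6}.
That's 3 components.

3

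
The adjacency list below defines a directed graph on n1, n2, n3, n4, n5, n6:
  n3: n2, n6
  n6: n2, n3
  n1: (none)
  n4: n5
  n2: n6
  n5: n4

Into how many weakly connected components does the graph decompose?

3

From n1: component {n1}.
From n2: component {n2, n3, n6}.
From n4: component {n4, n5}.
That's 3 components.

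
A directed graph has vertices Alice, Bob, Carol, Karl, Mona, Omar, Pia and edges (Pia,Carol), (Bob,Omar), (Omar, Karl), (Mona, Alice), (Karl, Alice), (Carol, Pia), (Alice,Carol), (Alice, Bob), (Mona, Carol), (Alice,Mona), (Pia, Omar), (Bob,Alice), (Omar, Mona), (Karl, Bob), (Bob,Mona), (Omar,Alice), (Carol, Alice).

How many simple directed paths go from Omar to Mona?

7

Omar→Alice→Bob→Mona
Omar→Alice→Mona
Omar→Karl→Alice→Bob→Mona
Omar→Karl→Alice→Mona
Omar→Karl→Bob→Alice→Mona
Omar→Karl→Bob→Mona
Omar→Mona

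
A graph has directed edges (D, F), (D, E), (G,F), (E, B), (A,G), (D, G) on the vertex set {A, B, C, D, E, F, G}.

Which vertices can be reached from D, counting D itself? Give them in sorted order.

B, D, E, F, G

Start at D.
Its neighbours: E, F, G.
Then their neighbours: B.
Nothing further is reachable.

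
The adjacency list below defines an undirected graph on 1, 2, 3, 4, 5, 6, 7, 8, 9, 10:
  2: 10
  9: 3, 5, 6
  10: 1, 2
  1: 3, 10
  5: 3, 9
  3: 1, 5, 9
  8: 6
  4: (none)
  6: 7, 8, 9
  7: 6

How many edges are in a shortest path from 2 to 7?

6

Distance 0: 2.
Distance 1: 10.
Distance 2: 1.
Distance 3: 3.
Distance 4: 5, 9.
Distance 5: 6.
Distance 6: 7, 8 — contains 7.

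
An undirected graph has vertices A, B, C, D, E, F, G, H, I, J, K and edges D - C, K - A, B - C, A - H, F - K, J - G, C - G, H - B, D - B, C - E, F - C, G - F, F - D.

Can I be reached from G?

Explore from G.
Distance 1: reach C, F, J.
Distance 2: reach B, D, E, K.
Distance 3: reach A, H.
The search is exhausted without reaching I; it lies in a different component.

No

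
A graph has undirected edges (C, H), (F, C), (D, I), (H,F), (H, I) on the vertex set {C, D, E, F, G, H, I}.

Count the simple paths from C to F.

2

C–F
C–H–F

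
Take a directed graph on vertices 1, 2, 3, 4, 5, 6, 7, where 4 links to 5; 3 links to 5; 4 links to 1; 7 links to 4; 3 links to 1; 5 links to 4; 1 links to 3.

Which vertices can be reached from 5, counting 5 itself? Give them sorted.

1, 3, 4, 5

Start at 5.
Its neighbours: 4.
Then their neighbours: 1.
Then next layer: 3.
Nothing further is reachable.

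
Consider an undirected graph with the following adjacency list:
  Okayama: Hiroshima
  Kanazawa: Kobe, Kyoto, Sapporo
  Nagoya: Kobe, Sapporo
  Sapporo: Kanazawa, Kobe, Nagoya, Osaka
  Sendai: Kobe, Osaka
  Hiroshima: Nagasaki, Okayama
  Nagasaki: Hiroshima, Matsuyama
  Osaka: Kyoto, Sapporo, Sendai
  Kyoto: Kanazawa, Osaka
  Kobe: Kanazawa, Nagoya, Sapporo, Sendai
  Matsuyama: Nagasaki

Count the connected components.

2

From Hiroshima: component {Hiroshima, Matsuyama, Nagasaki, Okayama}.
From Kanazawa: component {Kanazawa, Kobe, Kyoto, Nagoya, Osaka, Sapporo, Sendai}.
That's 2 components.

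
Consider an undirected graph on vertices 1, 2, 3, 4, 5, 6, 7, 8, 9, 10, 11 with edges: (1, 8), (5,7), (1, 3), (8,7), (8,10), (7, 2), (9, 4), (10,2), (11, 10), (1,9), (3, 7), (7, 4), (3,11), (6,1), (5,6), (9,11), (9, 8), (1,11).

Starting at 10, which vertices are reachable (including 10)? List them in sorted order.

Start at 10.
Its neighbours: 2, 8, 11.
Then their neighbours: 1, 3, 7, 9.
Then next layer: 4, 5, 6.
Every vertex is now reached.

1, 2, 3, 4, 5, 6, 7, 8, 9, 10, 11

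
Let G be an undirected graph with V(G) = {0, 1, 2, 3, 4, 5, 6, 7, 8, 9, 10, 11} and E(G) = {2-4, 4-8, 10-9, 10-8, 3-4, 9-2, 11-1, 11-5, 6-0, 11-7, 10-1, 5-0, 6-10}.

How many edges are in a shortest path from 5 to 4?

Distance 0: 5.
Distance 1: 0, 11.
Distance 2: 1, 6, 7.
Distance 3: 10.
Distance 4: 8, 9.
Distance 5: 2, 4 — contains 4.

5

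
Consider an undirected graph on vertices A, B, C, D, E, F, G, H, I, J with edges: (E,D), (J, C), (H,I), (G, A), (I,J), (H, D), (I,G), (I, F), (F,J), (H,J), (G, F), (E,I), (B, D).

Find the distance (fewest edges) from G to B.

Distance 0: G.
Distance 1: A, F, I.
Distance 2: E, H, J.
Distance 3: C, D.
Distance 4: B — contains B.

4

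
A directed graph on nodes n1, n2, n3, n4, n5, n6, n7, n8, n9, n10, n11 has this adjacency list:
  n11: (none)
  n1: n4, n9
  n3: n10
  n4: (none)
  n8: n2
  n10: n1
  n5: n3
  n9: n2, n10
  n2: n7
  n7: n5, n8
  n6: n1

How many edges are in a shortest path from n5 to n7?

Distance 0: n5.
Distance 1: n3.
Distance 2: n10.
Distance 3: n1.
Distance 4: n4, n9.
Distance 5: n2.
Distance 6: n7 — contains n7.

6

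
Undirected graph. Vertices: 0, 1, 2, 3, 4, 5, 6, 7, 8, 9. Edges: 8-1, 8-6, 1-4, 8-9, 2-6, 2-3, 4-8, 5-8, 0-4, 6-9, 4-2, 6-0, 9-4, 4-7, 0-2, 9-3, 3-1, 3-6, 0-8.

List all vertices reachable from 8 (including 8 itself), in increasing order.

Start at 8.
Its neighbours: 0, 1, 4, 5, 6, 9.
Then their neighbours: 2, 3, 7.
Every vertex is now reached.

0, 1, 2, 3, 4, 5, 6, 7, 8, 9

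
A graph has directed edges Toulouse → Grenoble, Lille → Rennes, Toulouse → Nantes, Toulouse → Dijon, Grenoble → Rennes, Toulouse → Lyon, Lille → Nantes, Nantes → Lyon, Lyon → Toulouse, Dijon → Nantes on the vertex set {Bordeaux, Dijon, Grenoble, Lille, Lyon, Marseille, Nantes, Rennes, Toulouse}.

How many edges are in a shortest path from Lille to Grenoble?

Distance 0: Lille.
Distance 1: Nantes, Rennes.
Distance 2: Lyon.
Distance 3: Toulouse.
Distance 4: Dijon, Grenoble — contains Grenoble.

4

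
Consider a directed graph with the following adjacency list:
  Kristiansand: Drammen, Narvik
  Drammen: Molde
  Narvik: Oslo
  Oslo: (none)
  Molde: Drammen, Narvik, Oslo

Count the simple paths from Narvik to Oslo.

Narvik→Oslo

1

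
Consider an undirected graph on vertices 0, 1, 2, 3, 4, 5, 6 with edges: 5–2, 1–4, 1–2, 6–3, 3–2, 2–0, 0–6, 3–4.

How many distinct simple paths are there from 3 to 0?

3

3–2–0
3–4–1–2–0
3–6–0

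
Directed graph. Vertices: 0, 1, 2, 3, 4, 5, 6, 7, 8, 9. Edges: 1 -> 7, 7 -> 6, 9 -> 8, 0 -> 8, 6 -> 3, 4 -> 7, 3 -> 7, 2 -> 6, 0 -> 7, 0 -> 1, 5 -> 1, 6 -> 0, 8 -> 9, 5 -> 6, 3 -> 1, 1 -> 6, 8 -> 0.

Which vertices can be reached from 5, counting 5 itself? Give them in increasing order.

0, 1, 3, 5, 6, 7, 8, 9

Start at 5.
Its neighbours: 1, 6.
Then their neighbours: 0, 3, 7.
Then next layer: 8.
Then next layer: 9.
Nothing further is reachable.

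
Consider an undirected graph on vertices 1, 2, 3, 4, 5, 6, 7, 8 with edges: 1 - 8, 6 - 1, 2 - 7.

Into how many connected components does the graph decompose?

5

From 1: component {1, 6, 8}.
From 2: component {2, 7}.
From 3: component {3}.
From 4: component {4}.
From 5: component {5}.
That's 5 components.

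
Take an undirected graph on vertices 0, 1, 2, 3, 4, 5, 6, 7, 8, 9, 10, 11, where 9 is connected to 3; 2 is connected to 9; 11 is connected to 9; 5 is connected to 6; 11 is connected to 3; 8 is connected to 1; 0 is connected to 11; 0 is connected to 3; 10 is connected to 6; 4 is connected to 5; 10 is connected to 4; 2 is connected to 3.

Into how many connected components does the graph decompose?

From 0: component {0, 2, 3, 9, 11}.
From 1: component {1, 8}.
From 4: component {4, 5, 6, 10}.
From 7: component {7}.
That's 4 components.

4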